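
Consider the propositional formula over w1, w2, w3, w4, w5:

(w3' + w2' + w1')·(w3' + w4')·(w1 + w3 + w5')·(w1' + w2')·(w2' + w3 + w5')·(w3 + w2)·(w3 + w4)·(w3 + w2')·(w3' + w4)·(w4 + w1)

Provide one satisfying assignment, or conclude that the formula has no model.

UNSATISFIABLE

Try w3 = 0.
Unit clause (w2) forces w2 = 1.
That conflicts with the unit clause (w2').
Undo w3 and try w3 = 1.
Unit clause (w4') forces w4 = 0.
That conflicts with the unit clause (w4).
Both values of w3 lead to a conflict.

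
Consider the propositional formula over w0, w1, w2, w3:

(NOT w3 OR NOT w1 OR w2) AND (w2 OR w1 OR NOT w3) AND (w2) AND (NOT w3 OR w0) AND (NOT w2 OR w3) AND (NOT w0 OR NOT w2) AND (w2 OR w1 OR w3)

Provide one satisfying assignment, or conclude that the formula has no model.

UNSATISFIABLE

Unit clause (w2) forces w2 = true.
Unit clause (w3) forces w3 = true.
Unit clause (w0) forces w0 = true.
Now (NOT w0) is unsatisfied and unit — conflict.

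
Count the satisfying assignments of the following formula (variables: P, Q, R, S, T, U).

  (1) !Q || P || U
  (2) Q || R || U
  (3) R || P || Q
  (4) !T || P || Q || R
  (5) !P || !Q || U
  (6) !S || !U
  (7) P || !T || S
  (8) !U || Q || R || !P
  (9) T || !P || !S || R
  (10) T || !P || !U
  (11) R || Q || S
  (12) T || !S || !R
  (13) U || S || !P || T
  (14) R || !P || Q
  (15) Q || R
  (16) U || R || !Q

10

There are 2^6 = 64 truth assignments over (P, Q, R, S, T, U).
Split on P. With P = true, the clauses containing P are satisfied and !P drops from the rest; 5 of the 2^5 = 32 assignments to the other variables satisfy what remains.
With P = false, by the same count on the reduced clause set, 5 assignments work.
(One model: P=F, Q=F, R=T, S=F, T=F, U=F.)
Total: 5 + 5 = 10.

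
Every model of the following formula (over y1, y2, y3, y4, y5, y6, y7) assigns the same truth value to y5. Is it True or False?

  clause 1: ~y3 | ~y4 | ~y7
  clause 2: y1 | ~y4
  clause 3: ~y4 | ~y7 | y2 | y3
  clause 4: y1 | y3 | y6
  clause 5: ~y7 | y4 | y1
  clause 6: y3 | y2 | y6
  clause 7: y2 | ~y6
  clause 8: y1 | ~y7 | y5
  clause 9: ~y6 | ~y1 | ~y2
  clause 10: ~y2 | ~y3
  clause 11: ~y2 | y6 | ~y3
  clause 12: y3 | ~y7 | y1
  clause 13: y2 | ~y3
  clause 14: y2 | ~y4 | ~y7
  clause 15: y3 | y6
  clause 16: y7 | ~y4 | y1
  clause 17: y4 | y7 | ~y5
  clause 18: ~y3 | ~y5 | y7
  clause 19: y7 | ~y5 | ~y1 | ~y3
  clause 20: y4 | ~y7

Suppose y5 = 1.
Try y1 = 1.
Try y2 = 1.
Unit clause (~y6) forces y6 = 0.
Unit clause (~y3) forces y3 = 0.
But (y3) is also a unit clause — contradiction.
Backtrack on y2: now try y2 = 0.
Unit clause (~y6) forces y6 = 0.
Unit clause (y3) forces y3 = 1.
But (~y3) is also a unit clause — contradiction.
Both values of y2 lead to a conflict.
Backtrack on y1: now try y1 = 0.
Unit clause (~y4) forces y4 = 0.
Unit clause (~y7) forces y7 = 0.
But (y7) is also a unit clause — contradiction.
Both values of y1 lead to a conflict.
So every satisfying assignment has y5 = False.

False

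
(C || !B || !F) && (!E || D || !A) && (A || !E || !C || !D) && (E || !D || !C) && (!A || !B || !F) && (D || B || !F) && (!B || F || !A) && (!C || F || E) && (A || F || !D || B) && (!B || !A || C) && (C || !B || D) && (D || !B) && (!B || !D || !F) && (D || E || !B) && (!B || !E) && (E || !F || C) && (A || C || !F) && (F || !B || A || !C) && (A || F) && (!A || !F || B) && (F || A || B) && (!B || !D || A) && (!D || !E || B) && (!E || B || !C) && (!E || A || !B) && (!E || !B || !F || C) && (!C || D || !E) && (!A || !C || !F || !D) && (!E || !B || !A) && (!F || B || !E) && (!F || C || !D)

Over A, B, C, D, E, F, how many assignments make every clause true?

2

There are 2^6 = 64 truth assignments over (A, B, C, D, E, F).
Split on F. With F = true, the clauses containing F are satisfied and !F drops from the rest; 0 of the 2^5 = 32 assignments to the other variables satisfy what remains.
With F = false, by the same count on the reduced clause set, 2 assignments work.
(One model: A=T, B=F, C=F, D=F, E=F, F=F.)
Total: 0 + 2 = 2.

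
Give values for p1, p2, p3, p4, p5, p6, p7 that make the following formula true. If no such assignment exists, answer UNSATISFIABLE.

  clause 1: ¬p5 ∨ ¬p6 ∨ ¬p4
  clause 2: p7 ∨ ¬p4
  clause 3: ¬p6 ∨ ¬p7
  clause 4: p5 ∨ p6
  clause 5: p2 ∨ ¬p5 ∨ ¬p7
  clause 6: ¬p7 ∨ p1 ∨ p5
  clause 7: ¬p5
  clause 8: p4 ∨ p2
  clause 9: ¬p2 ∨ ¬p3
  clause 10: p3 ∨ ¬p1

p1=False, p2=True, p3=False, p4=False, p5=False, p6=True, p7=False

The clause (¬p5) is unit, so p5 = False.
The clause (p6) is unit, so p6 = True.
The clause (¬p7) is unit, so p7 = False.
The clause (¬p4) is unit, so p4 = False.
The clause (p2) is unit, so p2 = True.
The clause (¬p3) is unit, so p3 = False.
The clause (¬p1) is unit, so p1 = False.
All clauses are satisfied.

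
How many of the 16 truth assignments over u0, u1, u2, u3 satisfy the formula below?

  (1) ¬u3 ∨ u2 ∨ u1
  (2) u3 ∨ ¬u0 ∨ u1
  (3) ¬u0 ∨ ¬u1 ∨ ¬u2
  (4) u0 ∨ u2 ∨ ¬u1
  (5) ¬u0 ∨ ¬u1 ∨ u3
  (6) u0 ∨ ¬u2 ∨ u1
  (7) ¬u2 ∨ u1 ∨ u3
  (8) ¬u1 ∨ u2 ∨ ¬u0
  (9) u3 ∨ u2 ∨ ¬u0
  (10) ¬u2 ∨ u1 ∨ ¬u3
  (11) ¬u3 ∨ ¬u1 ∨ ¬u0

There are 2^4 = 16 truth assignments over (u0, u1, u2, u3).
Check each against the 11 clauses (columns in the order u0, u1, u2, u3):
  F F F F  ✓ satisfies all
  F F F T  ✗ fails (¬u3 ∨ u2 ∨ u1)
  F F T F  ✗ fails (u0 ∨ ¬u2 ∨ u1)
  F F T T  ✗ fails (u0 ∨ ¬u2 ∨ u1)
  F T F F  ✗ fails (u0 ∨ u2 ∨ ¬u1)
  F T F T  ✗ fails (u0 ∨ u2 ∨ ¬u1)
  F T T F  ✓ satisfies all
  F T T T  ✓ satisfies all
  T F F F  ✗ fails (u3 ∨ ¬u0 ∨ u1)
  T F F T  ✗ fails (¬u3 ∨ u2 ∨ u1)
  T F T F  ✗ fails (u3 ∨ ¬u0 ∨ u1)
  T F T T  ✗ fails (¬u2 ∨ u1 ∨ ¬u3)
  T T F F  ✗ fails (¬u0 ∨ ¬u1 ∨ u3)
  T T F T  ✗ fails (¬u1 ∨ u2 ∨ ¬u0)
  T T T F  ✗ fails (¬u0 ∨ ¬u1 ∨ ¬u2)
  T T T T  ✗ fails (¬u0 ∨ ¬u1 ∨ ¬u2)
3 of the 16 rows are models.

3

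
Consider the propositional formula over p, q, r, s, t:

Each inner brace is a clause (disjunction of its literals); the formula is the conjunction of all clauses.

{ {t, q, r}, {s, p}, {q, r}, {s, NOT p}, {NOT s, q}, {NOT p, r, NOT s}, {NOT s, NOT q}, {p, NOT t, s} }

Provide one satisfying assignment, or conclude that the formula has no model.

UNSATISFIABLE

Branch on s: set s = true.
From the singleton clause (q), q = true.
Now (NOT q) is unsatisfied and unit — conflict.
Undo s and try s = false.
From the singleton clause (p), p = true.
Now (NOT p) is unsatisfied and unit — conflict.
Either choice for s ends in contradiction.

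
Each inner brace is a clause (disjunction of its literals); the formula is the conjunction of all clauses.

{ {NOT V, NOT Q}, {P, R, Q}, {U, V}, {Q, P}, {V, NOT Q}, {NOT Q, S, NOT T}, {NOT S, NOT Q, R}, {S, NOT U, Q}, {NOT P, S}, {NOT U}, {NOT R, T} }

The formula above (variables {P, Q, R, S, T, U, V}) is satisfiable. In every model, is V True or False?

Suppose V = false.
Unit clause (U) forces U = true.
That conflicts with the unit clause (NOT U).
So every satisfying assignment has V = True.

True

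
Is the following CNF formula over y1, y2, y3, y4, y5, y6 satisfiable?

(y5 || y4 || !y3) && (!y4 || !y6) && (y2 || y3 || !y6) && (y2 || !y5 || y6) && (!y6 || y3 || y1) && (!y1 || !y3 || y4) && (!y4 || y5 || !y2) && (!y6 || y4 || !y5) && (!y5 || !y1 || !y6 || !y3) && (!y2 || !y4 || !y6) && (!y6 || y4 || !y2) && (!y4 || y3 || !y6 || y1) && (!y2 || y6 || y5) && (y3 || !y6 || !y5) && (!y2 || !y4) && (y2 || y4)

Yes

Case y4 = true:
From the singleton clause (!y6), y6 = false.
From the singleton clause (!y2), y2 = false.
From the singleton clause (!y5), y5 = false.
All clauses hold; y1, y3 can take either value.
A satisfying assignment: y1: false; y2: false; y3: true; y4: true; y5: false; y6: false.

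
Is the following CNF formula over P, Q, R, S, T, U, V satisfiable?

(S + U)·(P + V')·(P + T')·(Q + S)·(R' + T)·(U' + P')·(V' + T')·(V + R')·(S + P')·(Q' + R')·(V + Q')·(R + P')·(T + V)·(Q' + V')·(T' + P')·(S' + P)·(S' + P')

No, unsatisfiable

Branch on S: set S = 1.
The clause (P) is unit, so P = 1.
That conflicts with the unit clause (P').
That branch fails; take S = 0 instead.
The clause (U) is unit, so U = 1.
The clause (Q) is unit, so Q = 1.
The clause (P') is unit, so P = 0.
The clause (V') is unit, so V = 0.
That conflicts with the unit clause (V).
Both values of S lead to a conflict.
No assignment satisfies every clause.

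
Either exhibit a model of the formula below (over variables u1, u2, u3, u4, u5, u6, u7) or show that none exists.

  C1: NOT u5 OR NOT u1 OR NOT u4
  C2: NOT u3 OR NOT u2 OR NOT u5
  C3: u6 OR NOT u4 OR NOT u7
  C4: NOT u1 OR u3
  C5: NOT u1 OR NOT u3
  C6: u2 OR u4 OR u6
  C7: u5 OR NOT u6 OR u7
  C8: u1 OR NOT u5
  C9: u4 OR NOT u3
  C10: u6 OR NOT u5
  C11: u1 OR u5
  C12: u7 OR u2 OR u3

UNSATISFIABLE

Try u1 = false.
Unit clause (NOT u5) forces u5 = false.
That conflicts with the unit clause (u5).
Backtrack on u1: now try u1 = true.
Unit clause (u3) forces u3 = true.
That conflicts with the unit clause (NOT u3).
Neither u1 = true nor u1 = false works.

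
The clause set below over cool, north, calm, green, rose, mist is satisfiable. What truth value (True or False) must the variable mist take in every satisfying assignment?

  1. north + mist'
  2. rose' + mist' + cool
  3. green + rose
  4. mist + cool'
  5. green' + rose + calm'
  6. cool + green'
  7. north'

False

Suppose mist = 1.
(north) alone gives north = 1.
That conflicts with the unit clause (north').
So every satisfying assignment has mist = False.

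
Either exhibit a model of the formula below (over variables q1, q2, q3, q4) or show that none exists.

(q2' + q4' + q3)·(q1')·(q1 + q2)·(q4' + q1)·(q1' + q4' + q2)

Unit clause (q1') forces q1 = 0.
Unit clause (q2) forces q2 = 1.
Unit clause (q4') forces q4 = 0.
No clause remains; q3 is free.

q1 ↦ 0, q2 ↦ 1, q3 ↦ 0, q4 ↦ 0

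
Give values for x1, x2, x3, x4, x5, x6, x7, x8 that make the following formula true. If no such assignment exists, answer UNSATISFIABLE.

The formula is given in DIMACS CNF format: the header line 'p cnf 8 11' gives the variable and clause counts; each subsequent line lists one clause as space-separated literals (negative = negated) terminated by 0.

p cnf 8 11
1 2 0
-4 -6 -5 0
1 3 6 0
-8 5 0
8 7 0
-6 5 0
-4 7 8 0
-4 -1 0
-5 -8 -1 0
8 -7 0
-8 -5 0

Suppose x1 = True.
From the singleton clause (¬x4), x4 = False.
Suppose x8 = False.
From the singleton clause (x7), x7 = True.
But (¬x7) is also a unit clause — contradiction.
Undo x8 and try x8 = True.
From the singleton clause (x5), x5 = True.
But (¬x5) is also a unit clause — contradiction.
Either choice for x8 ends in contradiction.
Undo x1 and try x1 = False.
From the singleton clause (x2), x2 = True.
Suppose x3 = True.
Suppose x8 = False.
From the singleton clause (x7), x7 = True.
But (¬x7) is also a unit clause — contradiction.
Undo x8 and try x8 = True.
From the singleton clause (x5), x5 = True.
But (¬x5) is also a unit clause — contradiction.
Either choice for x8 ends in contradiction.
Undo x3 and try x3 = False.
From the singleton clause (x6), x6 = True.
From the singleton clause (x5), x5 = True.
From the singleton clause (¬x4), x4 = False.
From the singleton clause (¬x8), x8 = False.
From the singleton clause (x7), x7 = True.
But (¬x7) is also a unit clause — contradiction.
Either choice for x3 ends in contradiction.
Either choice for x1 ends in contradiction.

UNSATISFIABLE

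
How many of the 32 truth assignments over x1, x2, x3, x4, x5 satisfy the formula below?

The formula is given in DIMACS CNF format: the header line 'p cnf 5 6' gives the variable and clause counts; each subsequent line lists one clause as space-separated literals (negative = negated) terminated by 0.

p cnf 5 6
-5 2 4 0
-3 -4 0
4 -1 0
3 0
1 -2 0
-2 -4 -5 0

1

There are 2^5 = 32 truth assignments over (x1, x2, x3, x4, x5).
Split on x3. With x3 = True, the clauses containing x3 are satisfied and ¬x3 drops from the rest; 1 of the 2^4 = 16 assignments to the other variables satisfy what remains.
With x3 = False, by the same count on the reduced clause set, 0 assignments work.
Total: 1 + 0 = 1.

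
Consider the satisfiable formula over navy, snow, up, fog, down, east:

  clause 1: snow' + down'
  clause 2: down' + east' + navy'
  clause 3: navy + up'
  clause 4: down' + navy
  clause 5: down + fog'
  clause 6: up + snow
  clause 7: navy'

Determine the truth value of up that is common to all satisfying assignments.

False

Suppose up = 1.
(navy) alone gives navy = 1.
Now (navy') is unsatisfied and unit — conflict.
So every satisfying assignment has up = False.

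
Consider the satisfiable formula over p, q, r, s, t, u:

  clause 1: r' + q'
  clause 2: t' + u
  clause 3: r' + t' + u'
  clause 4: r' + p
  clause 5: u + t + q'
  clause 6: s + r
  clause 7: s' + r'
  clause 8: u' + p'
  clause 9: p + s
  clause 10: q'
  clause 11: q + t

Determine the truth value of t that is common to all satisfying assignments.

Suppose t = 0.
The clause (q') is unit, so q = 0.
Now (q) is unsatisfied and unit — conflict.
So every satisfying assignment has t = True.

True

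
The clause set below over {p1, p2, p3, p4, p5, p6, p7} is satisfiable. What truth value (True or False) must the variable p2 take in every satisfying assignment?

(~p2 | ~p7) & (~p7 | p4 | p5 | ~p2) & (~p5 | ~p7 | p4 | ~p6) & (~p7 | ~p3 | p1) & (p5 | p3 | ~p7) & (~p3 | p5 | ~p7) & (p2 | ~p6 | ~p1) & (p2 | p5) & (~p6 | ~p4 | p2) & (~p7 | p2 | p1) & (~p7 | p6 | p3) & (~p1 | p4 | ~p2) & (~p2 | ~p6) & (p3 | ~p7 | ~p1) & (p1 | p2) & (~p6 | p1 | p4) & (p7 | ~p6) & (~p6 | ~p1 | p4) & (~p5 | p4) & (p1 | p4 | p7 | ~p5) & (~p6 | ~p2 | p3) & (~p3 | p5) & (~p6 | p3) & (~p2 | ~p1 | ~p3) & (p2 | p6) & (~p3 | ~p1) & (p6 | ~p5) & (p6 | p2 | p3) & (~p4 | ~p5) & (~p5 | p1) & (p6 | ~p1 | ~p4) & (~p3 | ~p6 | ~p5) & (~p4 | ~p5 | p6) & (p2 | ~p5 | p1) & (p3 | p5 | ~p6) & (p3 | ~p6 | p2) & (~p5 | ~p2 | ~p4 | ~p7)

True

Suppose p2 = 0.
The clause (p5) is unit, so p5 = 1.
The clause (p1) is unit, so p1 = 1.
The clause (~p6) is unit, so p6 = 0.
Now (p6) is unsatisfied and unit — conflict.
So every satisfying assignment has p2 = True.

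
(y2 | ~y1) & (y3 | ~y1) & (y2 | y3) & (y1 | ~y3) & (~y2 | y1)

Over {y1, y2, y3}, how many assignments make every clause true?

There are 2^3 = 8 truth assignments over (y1, y2, y3).
Check each against the 5 clauses (columns in the order y1, y2, y3):
  F F F  ✗ fails (y2 | y3)
  F F T  ✗ fails (y1 | ~y3)
  F T F  ✗ fails (~y2 | y1)
  F T T  ✗ fails (y1 | ~y3)
  T F F  ✗ fails (y2 | ~y1)
  T F T  ✗ fails (y2 | ~y1)
  T T F  ✗ fails (y3 | ~y1)
  T T T  ✓ satisfies all
1 of the 8 rows is a model.

1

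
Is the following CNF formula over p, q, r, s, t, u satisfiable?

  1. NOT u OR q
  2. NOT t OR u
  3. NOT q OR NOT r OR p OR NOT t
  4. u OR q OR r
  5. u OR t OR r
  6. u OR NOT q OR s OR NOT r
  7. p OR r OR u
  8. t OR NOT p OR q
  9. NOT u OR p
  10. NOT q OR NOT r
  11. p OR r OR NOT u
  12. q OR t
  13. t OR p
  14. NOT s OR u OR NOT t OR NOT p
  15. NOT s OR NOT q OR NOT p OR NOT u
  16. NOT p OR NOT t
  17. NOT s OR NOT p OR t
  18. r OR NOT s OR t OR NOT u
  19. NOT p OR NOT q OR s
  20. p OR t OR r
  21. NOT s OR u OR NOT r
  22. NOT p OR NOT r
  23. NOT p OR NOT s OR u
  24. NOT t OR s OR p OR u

Try u = false.
(NOT t) alone gives t = false.
(r) alone gives r = true.
(NOT q) alone gives q = false.
That conflicts with the unit clause (q).
That branch fails; take u = true instead.
(q) alone gives q = true.
(p) alone gives p = true.
(NOT r) alone gives r = false.
(NOT s) alone gives s = false.
That conflicts with the unit clause (s).
Either choice for u ends in contradiction.
No assignment satisfies every clause.

No, unsatisfiable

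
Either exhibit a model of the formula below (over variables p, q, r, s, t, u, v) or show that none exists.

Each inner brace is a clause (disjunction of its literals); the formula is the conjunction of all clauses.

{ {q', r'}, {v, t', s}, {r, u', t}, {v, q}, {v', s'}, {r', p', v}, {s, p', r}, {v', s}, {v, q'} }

Branch on q: set q = 0.
(v) alone gives v = 1.
(s') alone gives s = 0.
That conflicts with the unit clause (s).
Backtrack on q: now try q = 1.
(r') alone gives r = 0.
(v) alone gives v = 1.
(s') alone gives s = 0.
That conflicts with the unit clause (s).
Neither q = 1 nor q = 0 works.

UNSATISFIABLE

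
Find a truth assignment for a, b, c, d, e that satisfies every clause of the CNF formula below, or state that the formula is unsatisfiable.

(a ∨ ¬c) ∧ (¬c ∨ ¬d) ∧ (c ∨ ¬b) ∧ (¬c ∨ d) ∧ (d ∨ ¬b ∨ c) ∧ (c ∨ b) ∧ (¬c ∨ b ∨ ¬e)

Branch on a: set a = True.
Branch on c: set c = False.
The clause (¬b) is unit, so b = False.
Now (b) is unsatisfied and unit — conflict.
So c must be the other value — set c = True.
The clause (¬d) is unit, so d = False.
Now (d) is unsatisfied and unit — conflict.
Either choice for c ends in contradiction.
So a must be the other value — set a = False.
The clause (¬c) is unit, so c = False.
The clause (¬b) is unit, so b = False.
Now (b) is unsatisfied and unit — conflict.
Either choice for a ends in contradiction.

UNSATISFIABLE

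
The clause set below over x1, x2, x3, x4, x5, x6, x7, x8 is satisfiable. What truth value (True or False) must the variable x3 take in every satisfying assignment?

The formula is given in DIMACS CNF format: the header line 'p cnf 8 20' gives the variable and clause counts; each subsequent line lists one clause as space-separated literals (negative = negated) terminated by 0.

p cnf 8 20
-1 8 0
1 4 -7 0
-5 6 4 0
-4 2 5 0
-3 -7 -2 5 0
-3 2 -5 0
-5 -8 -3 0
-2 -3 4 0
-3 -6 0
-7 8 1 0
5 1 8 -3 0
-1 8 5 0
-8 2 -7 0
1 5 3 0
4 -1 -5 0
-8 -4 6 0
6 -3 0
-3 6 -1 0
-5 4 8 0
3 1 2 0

False

Suppose x3 = True.
The clause (¬x6) is unit, so x6 = False.
Now (x6) is unsatisfied and unit — conflict.
So every satisfying assignment has x3 = False.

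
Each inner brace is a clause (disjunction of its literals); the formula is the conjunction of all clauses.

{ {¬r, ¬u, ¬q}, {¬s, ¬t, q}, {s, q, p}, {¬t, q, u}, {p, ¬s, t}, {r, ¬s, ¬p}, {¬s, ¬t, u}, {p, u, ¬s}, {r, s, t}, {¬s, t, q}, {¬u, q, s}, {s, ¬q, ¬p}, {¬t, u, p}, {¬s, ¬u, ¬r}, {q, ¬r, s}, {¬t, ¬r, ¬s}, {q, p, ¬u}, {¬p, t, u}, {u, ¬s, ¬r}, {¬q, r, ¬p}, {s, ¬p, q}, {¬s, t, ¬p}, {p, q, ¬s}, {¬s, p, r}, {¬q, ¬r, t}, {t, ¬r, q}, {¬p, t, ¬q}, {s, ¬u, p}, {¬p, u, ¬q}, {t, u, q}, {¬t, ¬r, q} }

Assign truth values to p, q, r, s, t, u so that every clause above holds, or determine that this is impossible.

Try r = False.
Try s = False.
(t) alone gives t = True.
Try q = True.
(¬p) alone gives p = False.
(u) alone gives u = True.
Now (¬u) is unsatisfied and unit — conflict.
Backtrack on q: now try q = False.
(p) alone gives p = True.
Now (¬p) is unsatisfied and unit — conflict.
Both values of q lead to a conflict.
Backtrack on s: now try s = True.
(¬p) alone gives p = False.
Now (p) is unsatisfied and unit — conflict.
Both values of s lead to a conflict.
Backtrack on r: now try r = True.
Try u = False.
(¬s) alone gives s = False.
(q) alone gives q = True.
(¬p) alone gives p = False.
(¬t) alone gives t = False.
Now (t) is unsatisfied and unit — conflict.
Backtrack on u: now try u = True.
(¬q) alone gives q = False.
(s) alone gives s = True.
Now (¬s) is unsatisfied and unit — conflict.
Both values of u lead to a conflict.
Both values of r lead to a conflict.

UNSATISFIABLE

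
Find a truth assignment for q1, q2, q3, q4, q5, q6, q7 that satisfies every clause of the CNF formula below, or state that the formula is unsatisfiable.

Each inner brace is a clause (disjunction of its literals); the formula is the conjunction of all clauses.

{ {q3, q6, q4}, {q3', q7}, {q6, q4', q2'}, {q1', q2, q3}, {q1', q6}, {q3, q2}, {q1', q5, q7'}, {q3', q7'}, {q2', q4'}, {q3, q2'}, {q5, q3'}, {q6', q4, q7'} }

Branch on q3: set q3 = 0.
Unit clause (q2) forces q2 = 1.
That conflicts with the unit clause (q2').
That branch fails; take q3 = 1 instead.
Unit clause (q7) forces q7 = 1.
That conflicts with the unit clause (q7').
Both values of q3 lead to a conflict.

UNSATISFIABLE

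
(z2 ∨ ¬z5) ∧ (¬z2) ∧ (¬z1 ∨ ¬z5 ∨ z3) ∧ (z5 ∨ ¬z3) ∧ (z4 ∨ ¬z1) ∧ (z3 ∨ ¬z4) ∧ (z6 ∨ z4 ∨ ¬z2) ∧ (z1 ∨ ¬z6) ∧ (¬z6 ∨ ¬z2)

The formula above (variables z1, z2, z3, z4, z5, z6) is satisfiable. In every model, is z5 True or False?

False

Suppose z5 = True.
The clause (z2) is unit, so z2 = True.
That conflicts with the unit clause (¬z2).
So every satisfying assignment has z5 = False.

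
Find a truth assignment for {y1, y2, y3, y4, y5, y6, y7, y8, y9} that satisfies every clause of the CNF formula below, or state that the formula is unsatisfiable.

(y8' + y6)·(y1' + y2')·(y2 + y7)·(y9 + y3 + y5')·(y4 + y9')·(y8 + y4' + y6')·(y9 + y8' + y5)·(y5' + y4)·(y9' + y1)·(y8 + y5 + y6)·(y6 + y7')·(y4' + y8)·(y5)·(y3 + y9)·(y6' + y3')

(y5) alone gives y5 = 1.
(y4) alone gives y4 = 1.
(y8) alone gives y8 = 1.
(y6) alone gives y6 = 1.
(y3') alone gives y3 = 0.
(y9) alone gives y9 = 1.
(y1) alone gives y1 = 1.
(y2') alone gives y2 = 0.
(y7) alone gives y7 = 1.
Every clause now holds.

y1: 1, y2: 0, y3: 0, y4: 1, y5: 1, y6: 1, y7: 1, y8: 1, y9: 1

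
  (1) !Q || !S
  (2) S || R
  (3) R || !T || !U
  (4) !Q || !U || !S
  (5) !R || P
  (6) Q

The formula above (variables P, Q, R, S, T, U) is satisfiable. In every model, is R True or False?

True

Suppose R = false.
The clause (S) is unit, so S = true.
The clause (!Q) is unit, so Q = false.
Now (Q) is unsatisfied and unit — conflict.
So every satisfying assignment has R = True.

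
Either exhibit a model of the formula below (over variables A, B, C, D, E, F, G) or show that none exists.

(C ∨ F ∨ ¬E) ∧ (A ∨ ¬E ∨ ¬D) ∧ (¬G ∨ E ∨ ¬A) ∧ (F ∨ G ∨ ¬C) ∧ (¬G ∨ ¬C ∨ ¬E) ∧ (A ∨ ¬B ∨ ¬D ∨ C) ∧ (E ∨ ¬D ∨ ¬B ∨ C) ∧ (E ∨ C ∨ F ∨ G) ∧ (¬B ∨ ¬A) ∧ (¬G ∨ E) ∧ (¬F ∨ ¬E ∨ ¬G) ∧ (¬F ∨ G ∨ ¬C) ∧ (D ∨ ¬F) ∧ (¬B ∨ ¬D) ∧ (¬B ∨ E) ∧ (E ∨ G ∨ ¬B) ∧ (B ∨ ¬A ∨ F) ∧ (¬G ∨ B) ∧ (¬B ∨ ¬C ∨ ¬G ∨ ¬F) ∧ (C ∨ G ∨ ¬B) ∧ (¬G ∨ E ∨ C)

Suppose B = False.
(¬G) alone gives G = False.
Suppose F = True.
(¬C) alone gives C = False.
(D) alone gives D = True.
Suppose A = True.
No clause remains; E is free.

A: True,  B: False,  C: False,  D: True,  E: True,  F: True,  G: False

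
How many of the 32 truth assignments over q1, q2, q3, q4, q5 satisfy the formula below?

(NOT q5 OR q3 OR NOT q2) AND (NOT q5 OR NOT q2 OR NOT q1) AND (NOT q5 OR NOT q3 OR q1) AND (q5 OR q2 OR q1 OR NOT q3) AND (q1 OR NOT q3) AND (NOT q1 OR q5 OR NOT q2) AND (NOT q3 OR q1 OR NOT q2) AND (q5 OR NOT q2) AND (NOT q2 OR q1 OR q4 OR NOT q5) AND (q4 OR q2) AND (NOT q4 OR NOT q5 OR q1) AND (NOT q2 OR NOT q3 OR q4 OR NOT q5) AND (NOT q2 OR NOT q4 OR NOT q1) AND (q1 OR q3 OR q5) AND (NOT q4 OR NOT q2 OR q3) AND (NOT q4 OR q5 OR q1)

4

There are 2^5 = 32 truth assignments over (q1, q2, q3, q4, q5).
Split on q1. With q1 = true, the clauses containing q1 are satisfied and NOT q1 drops from the rest; 4 of the 2^4 = 16 assignments to the other variables satisfy what remains.
With q1 = false, by the same count on the reduced clause set, 0 assignments work.
Total: 4 + 0 = 4.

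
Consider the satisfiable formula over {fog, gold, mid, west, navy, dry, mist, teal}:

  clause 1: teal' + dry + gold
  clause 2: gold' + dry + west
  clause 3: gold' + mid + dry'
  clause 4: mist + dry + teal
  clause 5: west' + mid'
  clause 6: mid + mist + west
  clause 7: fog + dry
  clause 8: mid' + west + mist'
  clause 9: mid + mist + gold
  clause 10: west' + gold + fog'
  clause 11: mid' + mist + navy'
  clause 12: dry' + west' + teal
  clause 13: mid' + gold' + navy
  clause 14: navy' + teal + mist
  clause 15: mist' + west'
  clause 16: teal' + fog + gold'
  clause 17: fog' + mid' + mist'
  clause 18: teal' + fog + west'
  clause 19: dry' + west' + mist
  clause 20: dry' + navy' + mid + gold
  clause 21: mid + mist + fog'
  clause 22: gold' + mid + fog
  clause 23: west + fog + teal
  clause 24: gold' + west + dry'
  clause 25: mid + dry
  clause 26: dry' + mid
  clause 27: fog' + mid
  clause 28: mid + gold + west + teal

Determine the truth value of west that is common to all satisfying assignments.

False

Suppose west = 1.
The clause (mid') is unit, so mid = 0.
The clause (mist') is unit, so mist = 0.
The clause (gold) is unit, so gold = 1.
The clause (dry') is unit, so dry = 0.
That conflicts with the unit clause (dry).
So every satisfying assignment has west = False.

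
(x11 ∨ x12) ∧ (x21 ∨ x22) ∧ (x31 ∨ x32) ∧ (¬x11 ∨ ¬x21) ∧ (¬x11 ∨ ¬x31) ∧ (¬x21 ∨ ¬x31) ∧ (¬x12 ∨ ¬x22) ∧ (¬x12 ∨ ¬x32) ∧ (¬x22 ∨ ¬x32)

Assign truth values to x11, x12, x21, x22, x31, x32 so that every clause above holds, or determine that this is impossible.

Try x11 = True.
(¬x21) alone gives x21 = False.
(x22) alone gives x22 = True.
(¬x31) alone gives x31 = False.
(x32) alone gives x32 = True.
But (¬x32) is also a unit clause — contradiction.
Backtrack on x11: now try x11 = False.
(x12) alone gives x12 = True.
(¬x22) alone gives x22 = False.
(x21) alone gives x21 = True.
(¬x31) alone gives x31 = False.
(x32) alone gives x32 = True.
But (¬x32) is also a unit clause — contradiction.
Both values of x11 lead to a conflict.

UNSATISFIABLE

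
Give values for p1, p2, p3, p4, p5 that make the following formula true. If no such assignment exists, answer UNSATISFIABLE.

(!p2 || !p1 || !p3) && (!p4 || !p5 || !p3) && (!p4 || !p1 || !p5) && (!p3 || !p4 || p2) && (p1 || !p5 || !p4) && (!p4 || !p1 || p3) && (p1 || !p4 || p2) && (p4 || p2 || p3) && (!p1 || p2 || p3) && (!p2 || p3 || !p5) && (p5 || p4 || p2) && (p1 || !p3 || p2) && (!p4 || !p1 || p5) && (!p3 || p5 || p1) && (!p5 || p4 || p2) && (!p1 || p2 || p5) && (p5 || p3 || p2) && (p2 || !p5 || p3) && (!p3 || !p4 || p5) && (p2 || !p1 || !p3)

p1: false,  p2: true,  p3: true,  p4: false,  p5: true

Suppose p2 = true.
Suppose p1 = false.
Suppose p5 = true.
The clause (!p4) is unit, so p4 = false.
The clause (p3) is unit, so p3 = true.
Every clause now holds.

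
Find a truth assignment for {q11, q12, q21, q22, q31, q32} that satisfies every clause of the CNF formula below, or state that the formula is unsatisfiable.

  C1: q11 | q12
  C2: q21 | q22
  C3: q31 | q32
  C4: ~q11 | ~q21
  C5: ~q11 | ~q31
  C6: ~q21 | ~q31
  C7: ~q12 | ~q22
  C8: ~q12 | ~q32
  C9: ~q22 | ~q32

UNSATISFIABLE

Try q11 = 1.
Unit clause (~q21) forces q21 = 0.
Unit clause (q22) forces q22 = 1.
Unit clause (~q31) forces q31 = 0.
Unit clause (q32) forces q32 = 1.
Now (~q32) is unsatisfied and unit — conflict.
Backtrack on q11: now try q11 = 0.
Unit clause (q12) forces q12 = 1.
Unit clause (~q22) forces q22 = 0.
Unit clause (q21) forces q21 = 1.
Unit clause (~q31) forces q31 = 0.
Unit clause (q32) forces q32 = 1.
Now (~q32) is unsatisfied and unit — conflict.
Neither q11 = 1 nor q11 = 0 works.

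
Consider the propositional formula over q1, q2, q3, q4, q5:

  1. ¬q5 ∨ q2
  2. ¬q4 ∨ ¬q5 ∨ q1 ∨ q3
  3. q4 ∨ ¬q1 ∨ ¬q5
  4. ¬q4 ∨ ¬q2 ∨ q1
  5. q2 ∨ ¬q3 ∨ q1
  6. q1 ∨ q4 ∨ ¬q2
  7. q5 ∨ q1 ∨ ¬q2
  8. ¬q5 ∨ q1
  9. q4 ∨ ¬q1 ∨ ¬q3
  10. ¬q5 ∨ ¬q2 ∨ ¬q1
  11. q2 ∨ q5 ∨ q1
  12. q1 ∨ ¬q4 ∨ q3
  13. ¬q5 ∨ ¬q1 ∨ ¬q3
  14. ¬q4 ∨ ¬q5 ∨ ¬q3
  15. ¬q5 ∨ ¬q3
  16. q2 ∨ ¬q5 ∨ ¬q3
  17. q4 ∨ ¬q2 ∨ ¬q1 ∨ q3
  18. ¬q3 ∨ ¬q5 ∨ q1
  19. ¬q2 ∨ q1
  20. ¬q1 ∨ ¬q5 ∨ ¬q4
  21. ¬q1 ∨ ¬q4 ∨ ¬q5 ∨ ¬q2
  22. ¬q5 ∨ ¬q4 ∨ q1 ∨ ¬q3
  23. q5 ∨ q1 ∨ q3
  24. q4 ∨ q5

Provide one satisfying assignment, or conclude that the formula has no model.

q1 ↦ True,  q2 ↦ True,  q3 ↦ False,  q4 ↦ True,  q5 ↦ False

Branch on q5: set q5 = False.
(q4) alone gives q4 = True.
Branch on q2: set q2 = True.
(q1) alone gives q1 = True.
Every clause is now satisfied; q3 is unconstrained.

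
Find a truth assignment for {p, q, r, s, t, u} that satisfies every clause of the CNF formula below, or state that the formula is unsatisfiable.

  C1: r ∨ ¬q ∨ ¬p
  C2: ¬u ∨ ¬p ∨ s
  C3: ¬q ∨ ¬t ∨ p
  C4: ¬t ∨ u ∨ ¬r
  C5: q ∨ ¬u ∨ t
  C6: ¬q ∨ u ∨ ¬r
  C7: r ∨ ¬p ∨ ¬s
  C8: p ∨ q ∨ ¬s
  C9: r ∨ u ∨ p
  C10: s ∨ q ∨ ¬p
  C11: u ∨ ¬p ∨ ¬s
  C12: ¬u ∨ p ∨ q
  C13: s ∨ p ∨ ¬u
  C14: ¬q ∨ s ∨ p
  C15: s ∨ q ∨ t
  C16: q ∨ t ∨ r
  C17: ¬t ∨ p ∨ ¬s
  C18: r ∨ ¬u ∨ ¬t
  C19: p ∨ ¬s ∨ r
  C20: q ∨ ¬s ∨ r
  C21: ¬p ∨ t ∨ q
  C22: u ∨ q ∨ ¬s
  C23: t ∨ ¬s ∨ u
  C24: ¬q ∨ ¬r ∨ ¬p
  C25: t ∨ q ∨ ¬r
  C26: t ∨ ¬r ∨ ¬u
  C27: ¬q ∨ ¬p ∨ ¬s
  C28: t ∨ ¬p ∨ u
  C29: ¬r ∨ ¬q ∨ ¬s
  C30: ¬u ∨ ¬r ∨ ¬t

UNSATISFIABLE

Branch on r: set r = True.
Branch on t: set t = False.
The clause (q) is unit, so q = True.
The clause (u) is unit, so u = True.
That conflicts with the unit clause (¬u).
Undo t and try t = True.
The clause (u) is unit, so u = True.
That conflicts with the unit clause (¬u).
Both values of t lead to a conflict.
Undo r and try r = False.
Branch on q: set q = False.
The clause (t) is unit, so t = True.
The clause (¬u) is unit, so u = False.
The clause (p) is unit, so p = True.
The clause (¬s) is unit, so s = False.
That conflicts with the unit clause (s).
Undo q and try q = True.
The clause (¬p) is unit, so p = False.
The clause (¬t) is unit, so t = False.
The clause (u) is unit, so u = True.
The clause (s) is unit, so s = True.
That conflicts with the unit clause (¬s).
Both values of q lead to a conflict.
Both values of r lead to a conflict.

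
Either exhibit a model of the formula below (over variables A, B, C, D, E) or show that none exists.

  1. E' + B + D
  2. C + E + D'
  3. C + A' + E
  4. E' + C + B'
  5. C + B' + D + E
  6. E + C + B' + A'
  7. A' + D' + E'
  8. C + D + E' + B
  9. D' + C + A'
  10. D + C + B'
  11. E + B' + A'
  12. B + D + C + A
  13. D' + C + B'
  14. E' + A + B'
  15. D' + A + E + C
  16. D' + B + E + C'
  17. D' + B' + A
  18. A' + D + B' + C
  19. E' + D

A ↦ 0,  B ↦ 0,  C ↦ 1,  D ↦ 1,  E ↦ 1

Try E = 1.
The clause (D) is unit, so D = 1.
The clause (A') is unit, so A = 0.
The clause (B') is unit, so B = 0.
All clauses hold; C can take either value.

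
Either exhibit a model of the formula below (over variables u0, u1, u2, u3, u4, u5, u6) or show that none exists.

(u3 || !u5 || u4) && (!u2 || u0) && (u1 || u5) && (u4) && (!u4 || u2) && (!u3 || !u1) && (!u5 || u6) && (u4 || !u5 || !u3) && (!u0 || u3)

The clause (u4) is unit, so u4 = true.
The clause (u2) is unit, so u2 = true.
The clause (u0) is unit, so u0 = true.
The clause (u3) is unit, so u3 = true.
The clause (!u1) is unit, so u1 = false.
The clause (u5) is unit, so u5 = true.
The clause (u6) is unit, so u6 = true.
Every clause now holds.

u0=true,  u1=false,  u2=true,  u3=true,  u4=true,  u5=true,  u6=true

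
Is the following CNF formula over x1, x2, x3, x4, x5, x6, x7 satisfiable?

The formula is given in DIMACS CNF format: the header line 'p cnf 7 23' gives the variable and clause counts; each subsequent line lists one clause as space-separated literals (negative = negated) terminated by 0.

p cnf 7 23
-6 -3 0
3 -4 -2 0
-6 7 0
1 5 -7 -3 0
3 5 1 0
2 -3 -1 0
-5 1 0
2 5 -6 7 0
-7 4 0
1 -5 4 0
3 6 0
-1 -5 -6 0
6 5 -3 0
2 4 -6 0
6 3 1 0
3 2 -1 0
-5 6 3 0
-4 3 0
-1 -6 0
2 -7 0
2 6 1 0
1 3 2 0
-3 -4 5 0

Yes

Try x6 = False.
(x3) alone gives x3 = True.
(x5) alone gives x5 = True.
(x1) alone gives x1 = True.
(x2) alone gives x2 = True.
Try x7 = True.
(x4) alone gives x4 = True.
Every clause now holds.
A satisfying assignment: x1: True,  x2: True,  x3: True,  x4: True,  x5: True,  x6: False,  x7: True.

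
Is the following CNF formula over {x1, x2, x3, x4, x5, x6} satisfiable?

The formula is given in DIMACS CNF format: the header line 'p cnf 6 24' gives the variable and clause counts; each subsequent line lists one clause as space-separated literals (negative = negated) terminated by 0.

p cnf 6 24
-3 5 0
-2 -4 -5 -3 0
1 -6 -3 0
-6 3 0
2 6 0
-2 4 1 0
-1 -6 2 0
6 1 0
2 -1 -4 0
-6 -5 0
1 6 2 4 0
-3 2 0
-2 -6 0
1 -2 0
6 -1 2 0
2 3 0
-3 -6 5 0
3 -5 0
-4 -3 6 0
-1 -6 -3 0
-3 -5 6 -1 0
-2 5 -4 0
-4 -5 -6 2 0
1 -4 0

Yes

Try x3 = False.
From the singleton clause (¬x6), x6 = False.
From the singleton clause (x2), x2 = True.
From the singleton clause (x1), x1 = True.
From the singleton clause (¬x5), x5 = False.
From the singleton clause (¬x4), x4 = False.
This assignment satisfies each clause.
A satisfying assignment: x1: True, x2: True, x3: False, x4: False, x5: False, x6: False.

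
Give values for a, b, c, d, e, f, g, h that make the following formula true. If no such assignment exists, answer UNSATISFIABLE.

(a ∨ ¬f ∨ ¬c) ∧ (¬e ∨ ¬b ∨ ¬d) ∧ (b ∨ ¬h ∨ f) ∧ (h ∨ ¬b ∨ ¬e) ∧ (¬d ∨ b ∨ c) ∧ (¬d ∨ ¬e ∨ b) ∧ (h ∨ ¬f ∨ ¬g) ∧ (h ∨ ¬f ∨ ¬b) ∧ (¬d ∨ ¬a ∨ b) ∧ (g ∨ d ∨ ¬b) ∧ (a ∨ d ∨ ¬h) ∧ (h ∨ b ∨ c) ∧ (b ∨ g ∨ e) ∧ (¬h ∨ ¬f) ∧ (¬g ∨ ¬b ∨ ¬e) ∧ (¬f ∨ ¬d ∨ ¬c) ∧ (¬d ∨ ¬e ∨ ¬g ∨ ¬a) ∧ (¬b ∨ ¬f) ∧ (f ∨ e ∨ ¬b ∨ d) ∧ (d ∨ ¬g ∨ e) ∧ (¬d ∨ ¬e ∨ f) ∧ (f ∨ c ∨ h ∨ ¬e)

Suppose h = False.
Suppose b = False.
The clause (c) is unit, so c = True.
Suppose a = True.
The clause (¬d) is unit, so d = False.
Suppose f = False.
Suppose g = True.
The clause (e) is unit, so e = True.
This assignment satisfies each clause.

a: True; b: False; c: True; d: False; e: True; f: False; g: True; h: False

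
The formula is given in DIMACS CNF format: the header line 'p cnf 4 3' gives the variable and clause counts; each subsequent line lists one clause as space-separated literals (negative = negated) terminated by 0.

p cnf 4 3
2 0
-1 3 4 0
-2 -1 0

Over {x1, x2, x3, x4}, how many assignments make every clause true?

4

There are 2^4 = 16 truth assignments over (x1, x2, x3, x4).
Check each against the 3 clauses (columns in the order x1, x2, x3, x4):
  F F F F  ✗ fails (x2)
  F F F T  ✗ fails (x2)
  F F T F  ✗ fails (x2)
  F F T T  ✗ fails (x2)
  F T F F  ✓ satisfies all
  F T F T  ✓ satisfies all
  F T T F  ✓ satisfies all
  F T T T  ✓ satisfies all
  T F F F  ✗ fails (x2)
  T F F T  ✗ fails (x2)
  T F T F  ✗ fails (x2)
  T F T T  ✗ fails (x2)
  T T F F  ✗ fails (¬x1 ∨ x3 ∨ x4)
  T T F T  ✗ fails (¬x2 ∨ ¬x1)
  T T T F  ✗ fails (¬x2 ∨ ¬x1)
  T T T T  ✗ fails (¬x2 ∨ ¬x1)
4 of the 16 rows are models.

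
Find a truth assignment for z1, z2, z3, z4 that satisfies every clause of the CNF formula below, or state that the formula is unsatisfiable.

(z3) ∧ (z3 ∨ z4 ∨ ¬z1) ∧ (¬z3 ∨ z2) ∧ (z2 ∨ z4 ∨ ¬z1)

z1=True,  z2=True,  z3=True,  z4=False

(z3) alone gives z3 = True.
(z2) alone gives z2 = True.
No clause remains; z1, z4 are free.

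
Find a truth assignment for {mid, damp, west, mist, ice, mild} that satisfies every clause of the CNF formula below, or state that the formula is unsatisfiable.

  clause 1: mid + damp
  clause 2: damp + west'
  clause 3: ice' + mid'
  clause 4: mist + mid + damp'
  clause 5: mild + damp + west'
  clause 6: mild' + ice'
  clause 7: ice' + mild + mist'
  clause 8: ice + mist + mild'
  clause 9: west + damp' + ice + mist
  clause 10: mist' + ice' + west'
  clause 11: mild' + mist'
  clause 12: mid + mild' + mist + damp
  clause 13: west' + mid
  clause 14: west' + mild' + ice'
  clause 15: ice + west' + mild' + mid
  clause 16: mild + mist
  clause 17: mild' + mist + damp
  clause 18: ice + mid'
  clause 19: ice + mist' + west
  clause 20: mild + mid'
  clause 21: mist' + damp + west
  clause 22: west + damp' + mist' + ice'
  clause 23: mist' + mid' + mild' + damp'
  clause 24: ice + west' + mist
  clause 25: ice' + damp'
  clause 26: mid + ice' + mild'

UNSATISFIABLE

Case mid = 1:
(ice') alone gives ice = 0.
Now (ice) is unsatisfied and unit — conflict.
So mid must be the other value — set mid = 0.
(damp) alone gives damp = 1.
(mist) alone gives mist = 1.
(mild') alone gives mild = 0.
(ice') alone gives ice = 0.
(west') alone gives west = 0.
Now (west) is unsatisfied and unit — conflict.
Both values of mid lead to a conflict.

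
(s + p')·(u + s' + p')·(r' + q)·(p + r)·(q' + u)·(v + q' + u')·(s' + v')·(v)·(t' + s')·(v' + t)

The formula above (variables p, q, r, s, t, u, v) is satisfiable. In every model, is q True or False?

True

Suppose q = 0.
From the singleton clause (r'), r = 0.
From the singleton clause (p), p = 1.
From the singleton clause (s), s = 1.
From the singleton clause (u), u = 1.
From the singleton clause (v'), v = 0.
But (v) is also a unit clause — contradiction.
So every satisfying assignment has q = True.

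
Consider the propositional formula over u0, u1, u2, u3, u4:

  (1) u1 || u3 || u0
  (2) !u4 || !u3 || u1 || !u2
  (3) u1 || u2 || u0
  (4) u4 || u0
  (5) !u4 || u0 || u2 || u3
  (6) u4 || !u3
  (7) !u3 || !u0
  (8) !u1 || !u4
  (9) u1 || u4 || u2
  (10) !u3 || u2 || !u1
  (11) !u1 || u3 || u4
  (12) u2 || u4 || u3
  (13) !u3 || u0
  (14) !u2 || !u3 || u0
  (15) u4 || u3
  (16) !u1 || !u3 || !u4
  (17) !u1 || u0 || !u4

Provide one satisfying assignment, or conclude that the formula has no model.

Suppose u4 = true.
Unit clause (!u1) forces u1 = false.
Suppose u3 = false.
Unit clause (u0) forces u0 = true.
No clause remains; u2 is free.

u0: true; u1: false; u2: false; u3: false; u4: true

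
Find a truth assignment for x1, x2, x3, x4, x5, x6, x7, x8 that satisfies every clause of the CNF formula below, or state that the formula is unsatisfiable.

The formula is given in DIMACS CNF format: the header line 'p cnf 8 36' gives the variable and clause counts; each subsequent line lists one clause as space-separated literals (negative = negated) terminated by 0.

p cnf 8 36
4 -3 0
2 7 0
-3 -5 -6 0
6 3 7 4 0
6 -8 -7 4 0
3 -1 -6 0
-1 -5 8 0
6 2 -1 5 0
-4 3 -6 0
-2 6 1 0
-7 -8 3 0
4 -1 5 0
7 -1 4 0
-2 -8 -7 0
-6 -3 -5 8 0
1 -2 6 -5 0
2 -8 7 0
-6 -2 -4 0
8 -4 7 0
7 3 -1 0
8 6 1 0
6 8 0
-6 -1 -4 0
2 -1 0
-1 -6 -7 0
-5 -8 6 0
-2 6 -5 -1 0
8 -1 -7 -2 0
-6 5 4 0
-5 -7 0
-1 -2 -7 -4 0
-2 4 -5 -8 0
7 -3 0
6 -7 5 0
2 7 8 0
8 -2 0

Case x4 = True:
Case x2 = False:
(x7) alone gives x7 = True.
(¬x1) alone gives x1 = False.
(¬x5) alone gives x5 = False.
(x6) alone gives x6 = True.
(x3) alone gives x3 = True.
No clause remains; x8 is free.

x1: False, x2: False, x3: True, x4: True, x5: False, x6: True, x7: True, x8: False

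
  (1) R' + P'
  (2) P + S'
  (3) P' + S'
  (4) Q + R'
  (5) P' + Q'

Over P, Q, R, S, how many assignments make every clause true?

4

There are 2^4 = 16 truth assignments over (P, Q, R, S).
Split on Q. With Q = 1, the clauses containing Q are satisfied and Q' drops from the rest; 2 of the 2^3 = 8 assignments to the other variables satisfy what remains.
With Q = 0, by the same count on the reduced clause set, 2 assignments work.
(One model: P=F, Q=F, R=F, S=F.)
Total: 2 + 2 = 4.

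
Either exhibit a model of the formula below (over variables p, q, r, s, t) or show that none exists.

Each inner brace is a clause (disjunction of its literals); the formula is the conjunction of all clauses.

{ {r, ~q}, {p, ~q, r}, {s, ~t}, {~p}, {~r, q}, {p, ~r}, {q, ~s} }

p: 0; q: 0; r: 0; s: 0; t: 0

The clause (~p) is unit, so p = 0.
The clause (~r) is unit, so r = 0.
The clause (~q) is unit, so q = 0.
The clause (~s) is unit, so s = 0.
The clause (~t) is unit, so t = 0.
All clauses are satisfied.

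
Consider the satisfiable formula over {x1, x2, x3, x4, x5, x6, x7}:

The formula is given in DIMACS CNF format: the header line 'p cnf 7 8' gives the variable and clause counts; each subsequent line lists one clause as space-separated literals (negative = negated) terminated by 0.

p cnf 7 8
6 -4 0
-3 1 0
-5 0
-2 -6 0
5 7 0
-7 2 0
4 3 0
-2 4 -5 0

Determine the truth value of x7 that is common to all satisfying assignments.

True

Suppose x7 = False.
(¬x5) alone gives x5 = False.
But (x5) is also a unit clause — contradiction.
So every satisfying assignment has x7 = True.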